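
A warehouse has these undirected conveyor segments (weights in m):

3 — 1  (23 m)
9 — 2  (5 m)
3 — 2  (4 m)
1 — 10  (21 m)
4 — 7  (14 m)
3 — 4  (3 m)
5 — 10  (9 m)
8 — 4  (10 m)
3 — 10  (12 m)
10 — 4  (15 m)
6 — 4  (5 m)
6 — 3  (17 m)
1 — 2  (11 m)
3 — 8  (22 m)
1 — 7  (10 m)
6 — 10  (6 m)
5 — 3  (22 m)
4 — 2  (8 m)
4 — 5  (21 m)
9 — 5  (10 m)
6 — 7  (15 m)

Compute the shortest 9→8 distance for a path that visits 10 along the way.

Best 9 to 10: 9 → 5 → 10 costing 19
Best 10 to 8: 10 → 6 → 4 → 8 costing 21
Total via 10: 19 + 21 = 40 m.

40 m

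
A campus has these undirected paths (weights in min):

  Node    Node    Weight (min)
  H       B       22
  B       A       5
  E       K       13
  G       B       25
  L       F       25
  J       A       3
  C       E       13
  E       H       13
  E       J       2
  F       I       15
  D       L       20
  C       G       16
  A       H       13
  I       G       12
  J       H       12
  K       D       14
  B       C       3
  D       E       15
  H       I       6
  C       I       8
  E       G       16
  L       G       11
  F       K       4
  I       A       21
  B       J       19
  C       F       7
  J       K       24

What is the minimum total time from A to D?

20 min

Compare a few routes:
A → B → C → E → D: 5+3+13+15 = 36
A → J → E → D: 3+2+15 = 20
A → B → C → F → K → D: 5+3+7+4+14 = 33
A → J → E → K → D: 3+2+13+14 = 32
Cheapest is A → J → E → D at 20 min.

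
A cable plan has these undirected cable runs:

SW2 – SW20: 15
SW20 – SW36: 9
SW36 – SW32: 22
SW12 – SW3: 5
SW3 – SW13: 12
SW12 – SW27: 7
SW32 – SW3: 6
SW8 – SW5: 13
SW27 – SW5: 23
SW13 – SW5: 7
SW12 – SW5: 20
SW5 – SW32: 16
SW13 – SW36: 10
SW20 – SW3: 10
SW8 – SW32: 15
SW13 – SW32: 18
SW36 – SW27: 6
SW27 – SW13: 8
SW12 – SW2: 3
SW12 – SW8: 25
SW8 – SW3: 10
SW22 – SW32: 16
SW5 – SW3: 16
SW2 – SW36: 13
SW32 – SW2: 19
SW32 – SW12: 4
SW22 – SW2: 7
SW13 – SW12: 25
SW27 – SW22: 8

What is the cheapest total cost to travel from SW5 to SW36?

Running Dijkstra from SW5:
SW5: 0
SW13: 7  (via SW5)
SW8: 13  (via SW5)
SW27: 15  (via SW13)
SW32: 16  (via SW5)
SW3: 16  (via SW5)
SW36: 17  (via SW13)
Shortest route: SW5–SW13–SW36 = 17.

17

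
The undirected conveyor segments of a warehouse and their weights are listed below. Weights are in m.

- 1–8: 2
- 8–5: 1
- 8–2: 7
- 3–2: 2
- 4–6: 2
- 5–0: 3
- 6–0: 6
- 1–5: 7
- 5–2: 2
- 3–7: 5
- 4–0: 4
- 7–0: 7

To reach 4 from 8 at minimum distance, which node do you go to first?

Candidate routes:
8 - 5 - 0 - 4: 1+3+4 = 8
8 - 5 - 0 - 6 - 4: 1+3+6+2 = 12
8 - 1 - 5 - 0 - 4: 2+7+3+4 = 16
Cheapest is 8 - 5 - 0 - 4 at 8 m.
So from 8 the first move is to 5.

5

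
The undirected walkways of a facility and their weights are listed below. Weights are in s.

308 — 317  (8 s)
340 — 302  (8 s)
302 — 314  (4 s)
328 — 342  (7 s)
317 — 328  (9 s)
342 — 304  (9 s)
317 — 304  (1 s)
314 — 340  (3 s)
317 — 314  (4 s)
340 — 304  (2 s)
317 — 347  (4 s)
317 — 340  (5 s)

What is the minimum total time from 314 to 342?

Running Dijkstra from 314:
314: 0
340: 3  (via 314)
317: 4  (via 314)
302: 4  (via 314)
304: 5  (via 340)
347: 8  (via 317)
308: 12  (via 317)
328: 13  (via 317)
342: 14  (via 304)
Shortest route: 314–340–304–342 = 14 s.

14 s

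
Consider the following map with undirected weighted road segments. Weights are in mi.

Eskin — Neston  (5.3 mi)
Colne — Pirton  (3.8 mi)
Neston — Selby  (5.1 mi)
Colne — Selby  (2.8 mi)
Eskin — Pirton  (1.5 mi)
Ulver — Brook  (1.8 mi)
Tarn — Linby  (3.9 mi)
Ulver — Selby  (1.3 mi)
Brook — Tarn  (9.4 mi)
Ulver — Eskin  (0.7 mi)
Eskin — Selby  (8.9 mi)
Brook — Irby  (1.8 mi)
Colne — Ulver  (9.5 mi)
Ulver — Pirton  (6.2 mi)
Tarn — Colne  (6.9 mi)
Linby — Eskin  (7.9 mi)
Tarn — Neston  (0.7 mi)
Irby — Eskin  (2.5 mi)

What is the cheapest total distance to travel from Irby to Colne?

7.3 mi

Candidate routes:
Irby - Brook - Ulver - Selby - Colne: 1.8+1.8+1.3+2.8 = 7.7
Irby - Eskin - Pirton - Colne: 2.5+1.5+3.8 = 7.8
Irby - Eskin - Ulver - Selby - Colne: 2.5+0.7+1.3+2.8 = 7.3
Cheapest is Irby - Eskin - Ulver - Selby - Colne at 7.3 mi.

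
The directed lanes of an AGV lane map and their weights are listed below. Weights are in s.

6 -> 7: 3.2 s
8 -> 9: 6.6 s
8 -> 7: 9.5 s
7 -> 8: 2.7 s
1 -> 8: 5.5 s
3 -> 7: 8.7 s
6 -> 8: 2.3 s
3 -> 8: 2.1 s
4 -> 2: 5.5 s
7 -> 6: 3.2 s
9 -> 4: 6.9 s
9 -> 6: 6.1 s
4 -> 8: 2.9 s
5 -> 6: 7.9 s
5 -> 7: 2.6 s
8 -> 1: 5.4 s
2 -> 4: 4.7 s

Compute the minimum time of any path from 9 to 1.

Compare a few routes:
9–6–7–8–1: 6.1+3.2+2.7+5.4 = 17.4
9–6–8–1: 6.1+2.3+5.4 = 13.8
9–4–8–1: 6.9+2.9+5.4 = 15.2
The minimum is 13.8 s via 9–6–8–1.

13.8 s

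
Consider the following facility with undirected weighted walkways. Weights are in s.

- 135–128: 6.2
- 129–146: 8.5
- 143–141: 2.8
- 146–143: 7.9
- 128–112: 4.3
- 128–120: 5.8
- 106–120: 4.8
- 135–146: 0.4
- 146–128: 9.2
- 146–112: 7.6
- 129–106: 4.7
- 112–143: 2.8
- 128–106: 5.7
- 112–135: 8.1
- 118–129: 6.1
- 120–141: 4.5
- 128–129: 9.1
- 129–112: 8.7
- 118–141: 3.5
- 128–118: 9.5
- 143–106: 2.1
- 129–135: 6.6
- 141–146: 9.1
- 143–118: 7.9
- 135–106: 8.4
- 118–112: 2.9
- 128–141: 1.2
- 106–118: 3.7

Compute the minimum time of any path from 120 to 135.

11.9 s

Shortest distances from 120:
120: 0
141: 4.5  (via 120)
106: 4.8  (via 120)
128: 5.7  (via 141)
143: 6.9  (via 106)
118: 8  (via 141)
129: 9.5  (via 106)
112: 9.7  (via 143)
135: 11.9  (via 128)
Shortest route: 120–141–128–135 = 11.9 s.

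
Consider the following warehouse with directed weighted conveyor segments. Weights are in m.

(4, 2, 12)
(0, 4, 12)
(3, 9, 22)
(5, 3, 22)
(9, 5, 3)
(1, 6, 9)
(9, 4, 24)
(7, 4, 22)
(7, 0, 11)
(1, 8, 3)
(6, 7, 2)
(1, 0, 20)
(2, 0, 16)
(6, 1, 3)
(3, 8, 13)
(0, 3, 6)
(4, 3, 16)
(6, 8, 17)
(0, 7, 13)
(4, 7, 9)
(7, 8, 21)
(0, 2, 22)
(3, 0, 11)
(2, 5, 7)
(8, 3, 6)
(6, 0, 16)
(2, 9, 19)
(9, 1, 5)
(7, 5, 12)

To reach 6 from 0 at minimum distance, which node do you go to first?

Candidate routes:
0 → 3 → 9 → 1 → 6: 6+22+5+9 = 42
0 → 2 → 9 → 1 → 6: 22+19+5+9 = 55
Cheapest is 0 → 3 → 9 → 1 → 6 at 42 m.
So from 0 the first move is to 3.

3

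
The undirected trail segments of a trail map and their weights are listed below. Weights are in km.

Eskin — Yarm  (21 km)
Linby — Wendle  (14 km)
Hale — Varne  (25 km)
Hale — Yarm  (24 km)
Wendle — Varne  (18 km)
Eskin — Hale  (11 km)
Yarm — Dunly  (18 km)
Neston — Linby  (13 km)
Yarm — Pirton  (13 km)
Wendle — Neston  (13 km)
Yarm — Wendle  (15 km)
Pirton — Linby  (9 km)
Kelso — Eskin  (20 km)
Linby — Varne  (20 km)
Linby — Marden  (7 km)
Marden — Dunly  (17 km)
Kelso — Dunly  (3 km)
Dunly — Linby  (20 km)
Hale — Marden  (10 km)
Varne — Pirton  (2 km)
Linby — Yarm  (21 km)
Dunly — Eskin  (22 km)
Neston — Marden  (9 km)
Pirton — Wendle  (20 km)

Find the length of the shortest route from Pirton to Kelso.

32 km

Shortest distances from Pirton:
Pirton: 0
Varne: 2  (via Pirton)
Linby: 9  (via Pirton)
Yarm: 13  (via Pirton)
Marden: 16  (via Linby)
Wendle: 20  (via Pirton)
Neston: 22  (via Linby)
Hale: 26  (via Marden)
Dunly: 29  (via Linby)
Kelso: 32  (via Dunly)
Shortest route: Pirton–Linby–Dunly–Kelso = 32 km.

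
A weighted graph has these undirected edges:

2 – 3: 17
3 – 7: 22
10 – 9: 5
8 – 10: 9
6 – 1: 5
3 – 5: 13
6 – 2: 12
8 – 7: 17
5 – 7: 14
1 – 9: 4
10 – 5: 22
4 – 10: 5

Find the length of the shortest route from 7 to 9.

31

Candidate routes:
7 → 5 → 10 → 9: 14+22+5 = 41
7 → 8 → 10 → 9: 17+9+5 = 31
Cheapest is 7 → 8 → 10 → 9 at 31.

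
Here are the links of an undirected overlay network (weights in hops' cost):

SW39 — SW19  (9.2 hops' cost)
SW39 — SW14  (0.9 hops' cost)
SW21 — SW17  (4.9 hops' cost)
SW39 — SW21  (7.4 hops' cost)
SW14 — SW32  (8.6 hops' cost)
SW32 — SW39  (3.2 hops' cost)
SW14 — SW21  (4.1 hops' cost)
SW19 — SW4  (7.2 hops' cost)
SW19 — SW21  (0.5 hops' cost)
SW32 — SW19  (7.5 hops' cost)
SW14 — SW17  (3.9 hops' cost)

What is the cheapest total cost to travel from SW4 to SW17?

12.6 hops' cost

Shortest distances from SW4:
SW4: 0
SW19: 7.2  (via SW4)
SW21: 7.7  (via SW19)
SW14: 11.8  (via SW21)
SW17: 12.6  (via SW21)
Shortest route: SW4 → SW19 → SW21 → SW17 = 12.6 hops' cost.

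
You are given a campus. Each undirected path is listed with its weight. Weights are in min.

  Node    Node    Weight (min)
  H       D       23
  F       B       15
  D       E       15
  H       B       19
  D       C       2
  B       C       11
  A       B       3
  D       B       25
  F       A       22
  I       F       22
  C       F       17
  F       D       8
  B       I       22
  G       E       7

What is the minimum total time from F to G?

Enumerating some paths:
F - B - C - D - E - G: 15+11+2+15+7 = 50
F - D - E - G: 8+15+7 = 30
F - C - D - E - G: 17+2+15+7 = 41
The minimum is 30 min via F - D - E - G.

30 min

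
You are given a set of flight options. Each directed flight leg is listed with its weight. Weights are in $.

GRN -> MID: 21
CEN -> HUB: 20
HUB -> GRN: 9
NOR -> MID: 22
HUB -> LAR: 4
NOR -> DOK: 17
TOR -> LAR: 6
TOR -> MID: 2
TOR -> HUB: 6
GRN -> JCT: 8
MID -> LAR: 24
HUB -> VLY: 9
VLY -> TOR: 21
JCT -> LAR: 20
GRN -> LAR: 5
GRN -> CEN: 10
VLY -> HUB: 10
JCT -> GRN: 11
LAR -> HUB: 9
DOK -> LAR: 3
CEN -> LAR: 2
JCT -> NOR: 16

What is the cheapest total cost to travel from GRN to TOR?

$44

Shortest distances from GRN:
GRN: 0
LAR: 5  (via GRN)
JCT: 8  (via GRN)
CEN: 10  (via GRN)
HUB: 14  (via LAR)
MID: 21  (via GRN)
VLY: 23  (via HUB)
NOR: 24  (via JCT)
DOK: 41  (via NOR)
TOR: 44  (via VLY)
Shortest route: GRN → LAR → HUB → VLY → TOR = $44.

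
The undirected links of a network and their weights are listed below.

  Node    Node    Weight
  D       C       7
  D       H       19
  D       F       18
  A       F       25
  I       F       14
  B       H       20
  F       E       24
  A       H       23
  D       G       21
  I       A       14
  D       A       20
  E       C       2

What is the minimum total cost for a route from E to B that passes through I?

Shortest E→I: E → F → I = 38
Best I to B: I → A → H → B costing 57
Total via I: 38 + 57 = 95.

95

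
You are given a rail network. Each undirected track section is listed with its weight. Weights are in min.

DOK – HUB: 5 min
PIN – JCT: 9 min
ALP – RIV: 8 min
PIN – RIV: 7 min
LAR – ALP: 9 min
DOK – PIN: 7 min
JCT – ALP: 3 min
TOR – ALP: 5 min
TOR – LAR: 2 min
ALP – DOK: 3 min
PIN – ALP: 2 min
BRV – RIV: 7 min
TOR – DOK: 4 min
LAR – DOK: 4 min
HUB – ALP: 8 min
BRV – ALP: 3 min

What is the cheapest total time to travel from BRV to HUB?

11 min

Enumerating some paths:
BRV - ALP - PIN - DOK - HUB: 3+2+7+5 = 17
BRV - ALP - HUB: 3+8 = 11
Cheapest is BRV - ALP - HUB at 11 min.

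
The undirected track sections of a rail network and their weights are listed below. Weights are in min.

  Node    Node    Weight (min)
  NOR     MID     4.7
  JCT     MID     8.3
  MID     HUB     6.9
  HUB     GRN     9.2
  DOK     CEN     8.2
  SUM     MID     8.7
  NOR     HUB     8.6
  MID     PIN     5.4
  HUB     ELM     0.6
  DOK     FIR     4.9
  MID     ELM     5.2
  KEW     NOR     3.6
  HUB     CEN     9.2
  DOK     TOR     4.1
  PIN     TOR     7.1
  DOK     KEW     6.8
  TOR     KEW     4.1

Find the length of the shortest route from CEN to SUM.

Running Dijkstra from CEN:
CEN: 0
DOK: 8.2  (via CEN)
HUB: 9.2  (via CEN)
ELM: 9.8  (via HUB)
TOR: 12.3  (via DOK)
FIR: 13.1  (via DOK)
KEW: 15  (via DOK)
MID: 15  (via ELM)
NOR: 17.8  (via HUB)
GRN: 18.4  (via HUB)
PIN: 19.4  (via TOR)
JCT: 23.3  (via MID)
SUM: 23.7  (via MID)
Shortest route: CEN–HUB–ELM–MID–SUM = 23.7 min.

23.7 min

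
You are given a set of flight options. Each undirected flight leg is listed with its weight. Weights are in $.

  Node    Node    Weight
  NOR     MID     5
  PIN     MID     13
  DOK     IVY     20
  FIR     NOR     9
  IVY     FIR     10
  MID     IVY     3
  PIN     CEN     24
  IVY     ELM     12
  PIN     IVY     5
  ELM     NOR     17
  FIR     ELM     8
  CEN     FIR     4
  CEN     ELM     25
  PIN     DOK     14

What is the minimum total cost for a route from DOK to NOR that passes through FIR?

Shortest DOK→FIR: DOK–PIN–IVY–FIR = 29
Best FIR to NOR: FIR–NOR costing 9
Total via FIR: 29 + 9 = $38.

$38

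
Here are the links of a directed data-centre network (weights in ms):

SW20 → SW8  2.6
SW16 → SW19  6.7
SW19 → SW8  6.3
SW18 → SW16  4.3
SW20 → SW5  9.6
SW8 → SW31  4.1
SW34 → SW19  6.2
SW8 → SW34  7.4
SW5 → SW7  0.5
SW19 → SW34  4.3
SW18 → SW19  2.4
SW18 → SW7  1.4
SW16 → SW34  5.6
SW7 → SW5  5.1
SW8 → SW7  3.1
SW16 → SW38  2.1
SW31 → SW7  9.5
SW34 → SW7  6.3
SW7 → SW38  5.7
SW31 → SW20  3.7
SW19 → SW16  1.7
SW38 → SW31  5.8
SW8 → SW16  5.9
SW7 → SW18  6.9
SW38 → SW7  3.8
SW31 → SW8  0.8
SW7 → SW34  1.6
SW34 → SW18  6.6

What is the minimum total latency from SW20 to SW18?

Compare a few routes:
SW20–SW8–SW7–SW18: 2.6+3.1+6.9 = 12.6
SW20–SW8–SW34–SW18: 2.6+7.4+6.6 = 16.6
SW20–SW8–SW7–SW34–SW18: 2.6+3.1+1.6+6.6 = 13.9
The minimum is 12.6 ms via SW20–SW8–SW7–SW18.

12.6 ms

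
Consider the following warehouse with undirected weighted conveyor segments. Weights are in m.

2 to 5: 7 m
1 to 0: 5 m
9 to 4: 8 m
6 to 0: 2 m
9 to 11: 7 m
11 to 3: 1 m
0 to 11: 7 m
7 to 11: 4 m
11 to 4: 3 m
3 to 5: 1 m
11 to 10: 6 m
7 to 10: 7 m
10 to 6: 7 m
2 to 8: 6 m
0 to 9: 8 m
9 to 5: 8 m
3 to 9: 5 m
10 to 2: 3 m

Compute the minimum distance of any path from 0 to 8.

18 m

Settle nodes by increasing distance from 0:
0: 0
6: 2  (via 0)
1: 5  (via 0)
11: 7  (via 0)
3: 8  (via 11)
9: 8  (via 0)
5: 9  (via 3)
10: 9  (via 6)
4: 10  (via 11)
7: 11  (via 11)
2: 12  (via 10)
8: 18  (via 2)
Shortest route: 0 → 6 → 10 → 2 → 8 = 18 m.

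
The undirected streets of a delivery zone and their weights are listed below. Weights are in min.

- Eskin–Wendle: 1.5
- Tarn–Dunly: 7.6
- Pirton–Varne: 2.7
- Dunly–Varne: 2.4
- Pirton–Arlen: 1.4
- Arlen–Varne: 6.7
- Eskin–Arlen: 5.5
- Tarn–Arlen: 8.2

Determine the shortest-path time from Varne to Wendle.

Shortest distances from Varne:
Varne: 0
Dunly: 2.4  (via Varne)
Pirton: 2.7  (via Varne)
Arlen: 4.1  (via Pirton)
Eskin: 9.6  (via Arlen)
Tarn: 10  (via Dunly)
Wendle: 11.1  (via Eskin)
Shortest route: Varne → Pirton → Arlen → Eskin → Wendle = 11.1 min.

11.1 min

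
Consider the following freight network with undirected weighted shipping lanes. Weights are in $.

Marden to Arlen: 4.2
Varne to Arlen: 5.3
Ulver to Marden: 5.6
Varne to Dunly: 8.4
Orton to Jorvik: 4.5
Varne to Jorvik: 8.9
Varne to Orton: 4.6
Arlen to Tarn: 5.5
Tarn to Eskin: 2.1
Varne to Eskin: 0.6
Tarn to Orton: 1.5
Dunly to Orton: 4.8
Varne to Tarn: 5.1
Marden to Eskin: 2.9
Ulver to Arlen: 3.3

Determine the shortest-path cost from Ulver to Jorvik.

Settle nodes by increasing distance from Ulver:
Ulver: 0
Arlen: 3.3  (via Ulver)
Marden: 5.6  (via Ulver)
Eskin: 8.5  (via Marden)
Varne: 8.6  (via Arlen)
Tarn: 8.8  (via Arlen)
Orton: 10.3  (via Tarn)
Jorvik: 14.8  (via Orton)
Shortest route: Ulver → Arlen → Tarn → Orton → Jorvik = $14.8.

$14.8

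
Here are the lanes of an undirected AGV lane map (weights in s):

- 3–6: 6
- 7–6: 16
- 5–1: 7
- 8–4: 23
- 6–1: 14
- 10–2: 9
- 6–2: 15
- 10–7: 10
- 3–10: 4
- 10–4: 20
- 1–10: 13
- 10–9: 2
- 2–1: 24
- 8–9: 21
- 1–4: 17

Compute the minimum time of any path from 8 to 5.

43 s

Enumerating some paths:
8–9–10–3–6–1–5: 21+2+4+6+14+7 = 54
8–9–10–2–1–5: 21+2+9+24+7 = 63
8–4–1–5: 23+17+7 = 47
8–9–10–1–5: 21+2+13+7 = 43
The minimum is 43 s via 8–9–10–1–5.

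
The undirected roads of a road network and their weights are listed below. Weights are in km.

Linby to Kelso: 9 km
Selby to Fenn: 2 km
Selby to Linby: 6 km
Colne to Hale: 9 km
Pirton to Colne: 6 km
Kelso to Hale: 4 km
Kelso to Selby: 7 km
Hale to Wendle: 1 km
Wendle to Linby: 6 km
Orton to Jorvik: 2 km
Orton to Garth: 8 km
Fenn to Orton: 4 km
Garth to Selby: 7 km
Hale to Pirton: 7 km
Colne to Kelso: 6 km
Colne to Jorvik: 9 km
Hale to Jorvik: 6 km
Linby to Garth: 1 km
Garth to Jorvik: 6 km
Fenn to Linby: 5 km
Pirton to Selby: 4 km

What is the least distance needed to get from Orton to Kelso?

Shortest distances from Orton:
Orton: 0
Jorvik: 2  (via Orton)
Fenn: 4  (via Orton)
Selby: 6  (via Fenn)
Garth: 8  (via Orton)
Hale: 8  (via Jorvik)
Linby: 9  (via Fenn)
Wendle: 9  (via Hale)
Pirton: 10  (via Selby)
Colne: 11  (via Jorvik)
Kelso: 12  (via Hale)
Shortest route: Orton–Jorvik–Hale–Kelso = 12 km.

12 km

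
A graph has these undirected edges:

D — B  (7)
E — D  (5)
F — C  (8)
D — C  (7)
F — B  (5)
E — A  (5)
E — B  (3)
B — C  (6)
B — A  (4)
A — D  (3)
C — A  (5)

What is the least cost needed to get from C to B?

Running Dijkstra from C:
C: 0
A: 5  (via C)
B: 6  (via C)
Shortest route: C–B = 6.

6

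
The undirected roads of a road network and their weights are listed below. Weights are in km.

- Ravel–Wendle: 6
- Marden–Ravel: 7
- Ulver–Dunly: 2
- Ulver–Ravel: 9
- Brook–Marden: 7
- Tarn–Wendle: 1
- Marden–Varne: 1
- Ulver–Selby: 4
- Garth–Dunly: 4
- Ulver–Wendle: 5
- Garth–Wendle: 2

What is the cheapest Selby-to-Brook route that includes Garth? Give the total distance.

32 km

Shortest Selby→Garth: Selby → Ulver → Dunly → Garth = 10
Shortest Garth→Brook: Garth → Wendle → Ravel → Marden → Brook = 22
Total via Garth: 10 + 22 = 32 km.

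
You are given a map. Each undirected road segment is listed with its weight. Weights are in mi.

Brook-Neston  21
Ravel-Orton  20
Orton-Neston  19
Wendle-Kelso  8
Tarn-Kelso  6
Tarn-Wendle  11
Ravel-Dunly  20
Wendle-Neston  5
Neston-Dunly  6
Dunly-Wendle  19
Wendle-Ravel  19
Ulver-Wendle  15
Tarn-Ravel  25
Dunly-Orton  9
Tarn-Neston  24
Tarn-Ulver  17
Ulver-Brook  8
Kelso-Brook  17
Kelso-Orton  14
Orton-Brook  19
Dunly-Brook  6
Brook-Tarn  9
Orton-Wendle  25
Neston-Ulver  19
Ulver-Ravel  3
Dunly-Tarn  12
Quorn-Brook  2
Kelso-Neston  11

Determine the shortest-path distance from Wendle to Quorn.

Running Dijkstra from Wendle:
Wendle: 0
Neston: 5  (via Wendle)
Kelso: 8  (via Wendle)
Dunly: 11  (via Neston)
Tarn: 11  (via Wendle)
Ulver: 15  (via Wendle)
Brook: 17  (via Dunly)
Ravel: 18  (via Ulver)
Quorn: 19  (via Brook)
Shortest route: Wendle–Neston–Dunly–Brook–Quorn = 19 mi.

19 mi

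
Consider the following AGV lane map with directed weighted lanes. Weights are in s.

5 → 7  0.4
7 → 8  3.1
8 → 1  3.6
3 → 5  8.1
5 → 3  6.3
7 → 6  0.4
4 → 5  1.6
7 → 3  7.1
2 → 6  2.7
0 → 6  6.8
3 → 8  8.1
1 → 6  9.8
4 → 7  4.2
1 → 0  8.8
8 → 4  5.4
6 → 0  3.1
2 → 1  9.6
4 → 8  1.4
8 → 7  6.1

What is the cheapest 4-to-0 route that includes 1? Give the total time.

13.8 s

Best 4 to 1: 4–8–1 costing 5
Best 1 to 0: 1–0 costing 8.8
Total via 1: 5 + 8.8 = 13.8 s.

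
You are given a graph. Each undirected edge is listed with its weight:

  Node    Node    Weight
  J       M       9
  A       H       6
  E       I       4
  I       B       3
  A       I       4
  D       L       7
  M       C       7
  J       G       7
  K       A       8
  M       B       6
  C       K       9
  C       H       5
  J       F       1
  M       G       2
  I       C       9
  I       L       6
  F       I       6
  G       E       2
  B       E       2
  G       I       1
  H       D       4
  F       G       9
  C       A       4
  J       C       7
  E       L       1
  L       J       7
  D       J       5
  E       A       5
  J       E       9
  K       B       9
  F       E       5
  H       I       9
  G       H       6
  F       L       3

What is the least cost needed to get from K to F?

Compare a few routes:
K–B–E–L–F: 9+2+1+3 = 15
K–B–E–F: 9+2+5 = 16
K–A–E–L–F: 8+5+1+3 = 17
Cheapest is K–B–E–L–F at 15.

15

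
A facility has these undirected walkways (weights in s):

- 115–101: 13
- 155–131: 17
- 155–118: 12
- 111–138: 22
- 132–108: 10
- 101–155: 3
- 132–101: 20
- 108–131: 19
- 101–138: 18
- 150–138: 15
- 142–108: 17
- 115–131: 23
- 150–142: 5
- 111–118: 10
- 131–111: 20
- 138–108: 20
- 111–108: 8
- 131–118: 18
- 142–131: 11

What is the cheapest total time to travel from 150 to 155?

Compare a few routes:
150 → 142 → 131 → 118 → 155: 5+11+18+12 = 46
150 → 142 → 131 → 155: 5+11+17 = 33
150 → 138 → 101 → 155: 15+18+3 = 36
Cheapest is 150 → 142 → 131 → 155 at 33 s.

33 s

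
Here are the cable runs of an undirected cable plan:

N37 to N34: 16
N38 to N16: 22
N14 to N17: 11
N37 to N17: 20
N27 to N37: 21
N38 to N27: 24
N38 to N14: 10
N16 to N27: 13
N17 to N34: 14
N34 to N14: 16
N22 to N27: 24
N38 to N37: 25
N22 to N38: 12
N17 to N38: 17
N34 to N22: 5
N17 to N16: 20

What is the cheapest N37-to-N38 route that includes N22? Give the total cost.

33

Shortest N37→N22: N37–N34–N22 = 21
Shortest N22→N38: N22–N38 = 12
Total via N22: 21 + 12 = 33.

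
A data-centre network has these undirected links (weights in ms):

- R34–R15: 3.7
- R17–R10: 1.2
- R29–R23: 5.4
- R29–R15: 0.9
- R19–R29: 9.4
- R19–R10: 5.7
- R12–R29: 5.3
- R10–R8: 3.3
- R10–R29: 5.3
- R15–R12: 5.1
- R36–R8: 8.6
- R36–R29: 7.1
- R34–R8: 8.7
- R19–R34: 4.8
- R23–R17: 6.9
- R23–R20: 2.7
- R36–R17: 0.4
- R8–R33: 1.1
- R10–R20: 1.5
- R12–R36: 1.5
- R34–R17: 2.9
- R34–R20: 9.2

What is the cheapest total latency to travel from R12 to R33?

Enumerating some paths:
R12 - R36 - R17 - R10 - R8 - R33: 1.5+0.4+1.2+3.3+1.1 = 7.5
R12 - R36 - R8 - R33: 1.5+8.6+1.1 = 11.2
The minimum is 7.5 ms via R12 - R36 - R17 - R10 - R8 - R33.

7.5 ms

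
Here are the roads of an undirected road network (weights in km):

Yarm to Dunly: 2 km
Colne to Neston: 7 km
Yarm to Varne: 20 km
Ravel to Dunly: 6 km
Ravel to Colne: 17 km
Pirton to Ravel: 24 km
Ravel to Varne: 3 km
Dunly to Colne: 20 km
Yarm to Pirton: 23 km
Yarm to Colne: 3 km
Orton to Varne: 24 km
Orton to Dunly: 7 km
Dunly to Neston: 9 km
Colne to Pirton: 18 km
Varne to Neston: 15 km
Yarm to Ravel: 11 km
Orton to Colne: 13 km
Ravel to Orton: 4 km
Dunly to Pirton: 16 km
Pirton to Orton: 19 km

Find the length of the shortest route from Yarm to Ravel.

Running Dijkstra from Yarm:
Yarm: 0
Dunly: 2  (via Yarm)
Colne: 3  (via Yarm)
Ravel: 8  (via Dunly)
Shortest route: Yarm → Dunly → Ravel = 8 km.

8 km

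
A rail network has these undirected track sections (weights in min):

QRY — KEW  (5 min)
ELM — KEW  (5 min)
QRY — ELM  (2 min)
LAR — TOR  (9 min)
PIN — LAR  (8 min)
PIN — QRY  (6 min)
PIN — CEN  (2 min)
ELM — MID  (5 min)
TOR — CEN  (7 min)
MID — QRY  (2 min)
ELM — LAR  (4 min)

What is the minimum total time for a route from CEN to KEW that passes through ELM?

15 min

Best CEN to ELM: CEN–PIN–QRY–ELM costing 10
Shortest ELM→KEW: ELM–KEW = 5
Total via ELM: 10 + 5 = 15 min.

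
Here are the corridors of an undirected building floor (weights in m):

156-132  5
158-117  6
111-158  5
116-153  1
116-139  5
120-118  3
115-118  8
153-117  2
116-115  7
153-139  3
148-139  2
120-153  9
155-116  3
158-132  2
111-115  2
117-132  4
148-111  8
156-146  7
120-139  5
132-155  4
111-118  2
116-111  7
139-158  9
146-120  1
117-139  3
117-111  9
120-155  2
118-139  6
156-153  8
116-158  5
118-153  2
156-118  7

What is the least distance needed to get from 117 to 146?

Enumerating some paths:
117 - 139 - 120 - 146: 3+5+1 = 9
117 - 153 - 118 - 120 - 146: 2+2+3+1 = 8
Cheapest is 117 - 153 - 118 - 120 - 146 at 8 m.

8 m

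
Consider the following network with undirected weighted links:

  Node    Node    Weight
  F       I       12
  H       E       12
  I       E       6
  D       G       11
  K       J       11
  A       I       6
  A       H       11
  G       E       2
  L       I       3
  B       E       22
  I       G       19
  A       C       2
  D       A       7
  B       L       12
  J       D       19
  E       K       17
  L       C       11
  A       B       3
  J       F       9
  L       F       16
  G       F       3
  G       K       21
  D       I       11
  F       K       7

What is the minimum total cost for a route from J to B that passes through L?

Best J to L: J → F → G → E → I → L costing 23
Shortest L→B: L → B = 12
Total via L: 23 + 12 = 35.

35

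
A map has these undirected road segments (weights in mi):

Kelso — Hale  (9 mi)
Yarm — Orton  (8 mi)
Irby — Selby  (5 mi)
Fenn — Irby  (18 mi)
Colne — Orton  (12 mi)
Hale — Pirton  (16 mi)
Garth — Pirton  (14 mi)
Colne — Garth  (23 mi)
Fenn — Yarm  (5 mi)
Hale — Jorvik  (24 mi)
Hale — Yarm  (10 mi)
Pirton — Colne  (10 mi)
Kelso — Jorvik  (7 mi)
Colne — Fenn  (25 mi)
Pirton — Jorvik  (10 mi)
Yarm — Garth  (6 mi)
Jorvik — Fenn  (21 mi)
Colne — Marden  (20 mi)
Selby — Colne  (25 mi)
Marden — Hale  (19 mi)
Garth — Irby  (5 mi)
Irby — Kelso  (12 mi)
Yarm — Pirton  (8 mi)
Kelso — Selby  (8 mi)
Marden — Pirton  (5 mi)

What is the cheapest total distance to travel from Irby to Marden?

24 mi

Shortest distances from Irby:
Irby: 0
Garth: 5  (via Irby)
Selby: 5  (via Irby)
Yarm: 11  (via Garth)
Kelso: 12  (via Irby)
Fenn: 16  (via Yarm)
Orton: 19  (via Yarm)
Jorvik: 19  (via Kelso)
Pirton: 19  (via Garth)
Hale: 21  (via Yarm)
Marden: 24  (via Pirton)
Shortest route: Irby → Garth → Pirton → Marden = 24 mi.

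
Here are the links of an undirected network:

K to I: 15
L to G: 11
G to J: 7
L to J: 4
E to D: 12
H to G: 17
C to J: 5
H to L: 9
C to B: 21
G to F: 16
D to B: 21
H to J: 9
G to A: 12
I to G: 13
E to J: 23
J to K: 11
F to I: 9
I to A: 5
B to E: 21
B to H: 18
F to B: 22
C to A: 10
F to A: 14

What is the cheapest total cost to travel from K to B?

37

Running Dijkstra from K:
K: 0
J: 11  (via K)
I: 15  (via K)
L: 15  (via J)
C: 16  (via J)
G: 18  (via J)
A: 20  (via I)
H: 20  (via J)
F: 24  (via I)
E: 34  (via J)
B: 37  (via C)
Shortest route: K–J–C–B = 37.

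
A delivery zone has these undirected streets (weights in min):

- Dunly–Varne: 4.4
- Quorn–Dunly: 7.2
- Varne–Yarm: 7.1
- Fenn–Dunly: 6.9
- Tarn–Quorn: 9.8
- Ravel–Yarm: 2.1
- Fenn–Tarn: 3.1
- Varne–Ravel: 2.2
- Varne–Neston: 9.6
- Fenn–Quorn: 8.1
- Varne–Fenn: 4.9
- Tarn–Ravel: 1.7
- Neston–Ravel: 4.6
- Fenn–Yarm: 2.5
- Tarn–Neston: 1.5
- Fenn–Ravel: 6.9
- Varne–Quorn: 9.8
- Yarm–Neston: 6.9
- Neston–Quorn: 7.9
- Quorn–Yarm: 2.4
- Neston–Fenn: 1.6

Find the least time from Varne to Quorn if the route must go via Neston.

11.9 min

Best Varne to Neston: Varne → Ravel → Tarn → Neston costing 5.4
Best Neston to Quorn: Neston → Fenn → Yarm → Quorn costing 6.5
Total via Neston: 5.4 + 6.5 = 11.9 min.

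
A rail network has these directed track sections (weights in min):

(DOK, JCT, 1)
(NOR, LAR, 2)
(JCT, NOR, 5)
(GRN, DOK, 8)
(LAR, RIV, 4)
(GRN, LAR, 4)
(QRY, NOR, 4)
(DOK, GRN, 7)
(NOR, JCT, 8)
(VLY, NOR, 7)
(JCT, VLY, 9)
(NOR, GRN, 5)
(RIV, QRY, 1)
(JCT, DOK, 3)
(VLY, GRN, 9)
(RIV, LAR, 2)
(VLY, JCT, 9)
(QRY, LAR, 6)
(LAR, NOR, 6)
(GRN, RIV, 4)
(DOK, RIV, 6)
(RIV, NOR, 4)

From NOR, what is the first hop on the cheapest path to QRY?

LAR

Candidate routes:
NOR - LAR - RIV - QRY: 2+4+1 = 7
NOR - GRN - RIV - QRY: 5+4+1 = 10
The minimum is 7 min via NOR - LAR - RIV - QRY.
So from NOR the first move is to LAR.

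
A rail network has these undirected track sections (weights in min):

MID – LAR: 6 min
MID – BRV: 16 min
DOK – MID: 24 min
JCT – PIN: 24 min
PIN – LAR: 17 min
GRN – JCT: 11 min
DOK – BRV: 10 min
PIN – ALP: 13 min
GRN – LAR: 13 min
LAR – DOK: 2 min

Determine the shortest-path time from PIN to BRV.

Compare a few routes:
PIN - LAR - MID - BRV: 17+6+16 = 39
PIN - LAR - DOK - BRV: 17+2+10 = 29
The minimum is 29 min via PIN - LAR - DOK - BRV.

29 min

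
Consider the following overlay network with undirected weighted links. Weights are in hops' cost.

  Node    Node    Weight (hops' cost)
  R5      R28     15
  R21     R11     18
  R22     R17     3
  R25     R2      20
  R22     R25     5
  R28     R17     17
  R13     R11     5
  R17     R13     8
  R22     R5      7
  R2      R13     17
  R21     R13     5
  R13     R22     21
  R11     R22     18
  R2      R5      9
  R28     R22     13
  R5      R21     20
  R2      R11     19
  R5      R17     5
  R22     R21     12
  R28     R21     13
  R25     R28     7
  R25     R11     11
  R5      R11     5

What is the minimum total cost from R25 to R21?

Compare a few routes:
R25 → R22 → R17 → R13 → R21: 5+3+8+5 = 21
R25 → R22 → R21: 5+12 = 17
R25 → R28 → R21: 7+13 = 20
R25 → R11 → R13 → R21: 11+5+5 = 21
Cheapest is R25 → R22 → R21 at 17 hops' cost.

17 hops' cost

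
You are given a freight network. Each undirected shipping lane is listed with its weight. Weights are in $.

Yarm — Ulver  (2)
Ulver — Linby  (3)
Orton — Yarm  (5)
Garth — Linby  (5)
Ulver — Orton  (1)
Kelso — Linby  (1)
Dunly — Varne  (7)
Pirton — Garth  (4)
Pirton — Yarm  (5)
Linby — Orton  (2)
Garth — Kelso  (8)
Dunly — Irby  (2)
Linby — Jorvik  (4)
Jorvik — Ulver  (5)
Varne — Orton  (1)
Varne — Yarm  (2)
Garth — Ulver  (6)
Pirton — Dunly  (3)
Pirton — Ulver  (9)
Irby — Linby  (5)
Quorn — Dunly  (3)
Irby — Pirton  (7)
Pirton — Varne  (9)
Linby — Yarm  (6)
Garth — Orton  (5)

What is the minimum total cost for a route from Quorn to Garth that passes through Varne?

Best Quorn to Varne: Quorn–Dunly–Varne costing 10
Shortest Varne→Garth: Varne–Orton–Garth = 6
Total via Varne: 10 + 6 = $16.

$16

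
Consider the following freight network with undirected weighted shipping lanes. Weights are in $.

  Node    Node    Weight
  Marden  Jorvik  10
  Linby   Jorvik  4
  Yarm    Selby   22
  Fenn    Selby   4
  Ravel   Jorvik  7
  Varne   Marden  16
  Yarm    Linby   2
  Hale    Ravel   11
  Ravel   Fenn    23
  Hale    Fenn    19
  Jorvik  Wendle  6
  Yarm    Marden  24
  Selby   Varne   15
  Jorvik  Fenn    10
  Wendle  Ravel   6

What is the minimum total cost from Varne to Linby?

$30

Shortest distances from Varne:
Varne: 0
Selby: 15  (via Varne)
Marden: 16  (via Varne)
Fenn: 19  (via Selby)
Jorvik: 26  (via Marden)
Linby: 30  (via Jorvik)
Shortest route: Varne → Marden → Jorvik → Linby = $30.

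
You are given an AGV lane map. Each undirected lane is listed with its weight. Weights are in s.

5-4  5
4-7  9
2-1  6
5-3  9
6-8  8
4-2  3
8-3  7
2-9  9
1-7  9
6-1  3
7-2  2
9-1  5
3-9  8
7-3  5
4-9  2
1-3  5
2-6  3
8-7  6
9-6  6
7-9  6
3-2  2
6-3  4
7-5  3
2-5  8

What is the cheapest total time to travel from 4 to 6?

6 s

Settle nodes by increasing distance from 4:
4: 0
9: 2  (via 4)
2: 3  (via 4)
3: 5  (via 2)
5: 5  (via 4)
7: 5  (via 2)
6: 6  (via 2)
Shortest route: 4 → 2 → 6 = 6 s.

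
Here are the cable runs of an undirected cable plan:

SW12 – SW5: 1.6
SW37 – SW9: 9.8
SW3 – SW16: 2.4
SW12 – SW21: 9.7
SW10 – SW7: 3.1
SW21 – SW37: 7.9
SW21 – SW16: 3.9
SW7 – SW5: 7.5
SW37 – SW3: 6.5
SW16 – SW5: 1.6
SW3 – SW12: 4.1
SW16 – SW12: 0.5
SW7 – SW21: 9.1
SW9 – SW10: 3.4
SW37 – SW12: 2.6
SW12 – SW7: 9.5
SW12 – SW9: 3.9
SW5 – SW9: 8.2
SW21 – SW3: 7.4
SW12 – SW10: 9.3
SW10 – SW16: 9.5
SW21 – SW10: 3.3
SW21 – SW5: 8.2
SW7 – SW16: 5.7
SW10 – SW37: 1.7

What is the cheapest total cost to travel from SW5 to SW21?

5.5

Shortest distances from SW5:
SW5: 0
SW16: 1.6  (via SW5)
SW12: 1.6  (via SW5)
SW3: 4  (via SW16)
SW37: 4.2  (via SW12)
SW21: 5.5  (via SW16)
Shortest route: SW5–SW16–SW21 = 5.5.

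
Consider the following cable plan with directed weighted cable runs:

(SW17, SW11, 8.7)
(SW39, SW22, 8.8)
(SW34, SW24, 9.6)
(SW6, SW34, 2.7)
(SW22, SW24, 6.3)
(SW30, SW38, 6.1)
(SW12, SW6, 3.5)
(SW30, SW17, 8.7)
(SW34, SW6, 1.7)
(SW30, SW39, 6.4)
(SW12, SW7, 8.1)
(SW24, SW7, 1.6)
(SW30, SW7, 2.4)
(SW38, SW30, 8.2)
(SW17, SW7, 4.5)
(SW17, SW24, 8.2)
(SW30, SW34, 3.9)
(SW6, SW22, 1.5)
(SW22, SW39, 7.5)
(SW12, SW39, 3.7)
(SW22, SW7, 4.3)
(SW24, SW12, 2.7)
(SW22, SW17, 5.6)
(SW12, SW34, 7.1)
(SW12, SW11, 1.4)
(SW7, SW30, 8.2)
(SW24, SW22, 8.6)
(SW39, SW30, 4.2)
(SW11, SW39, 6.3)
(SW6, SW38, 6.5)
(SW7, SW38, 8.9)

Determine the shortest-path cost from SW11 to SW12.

Enumerating some paths:
SW11–SW39–SW22–SW24–SW12: 6.3+8.8+6.3+2.7 = 24.1
SW11–SW39–SW30–SW34–SW24–SW12: 6.3+4.2+3.9+9.6+2.7 = 26.7
SW11–SW39–SW30–SW17–SW24–SW12: 6.3+4.2+8.7+8.2+2.7 = 30.1
SW11–SW39–SW30–SW34–SW6–SW22–SW24–SW12: 6.3+4.2+3.9+1.7+1.5+6.3+2.7 = 26.6
The minimum is 24.1 via SW11–SW39–SW22–SW24–SW12.

24.1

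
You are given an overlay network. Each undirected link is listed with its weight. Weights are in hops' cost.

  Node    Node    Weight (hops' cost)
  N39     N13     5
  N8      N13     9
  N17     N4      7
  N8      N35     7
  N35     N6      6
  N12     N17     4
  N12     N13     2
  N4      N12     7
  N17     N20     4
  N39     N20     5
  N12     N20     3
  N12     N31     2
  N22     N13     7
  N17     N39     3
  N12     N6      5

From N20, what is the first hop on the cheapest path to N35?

N12

Enumerating some paths:
N20 → N12 → N13 → N8 → N35: 3+2+9+7 = 21
N20 → N12 → N6 → N35: 3+5+6 = 14
N20 → N17 → N12 → N6 → N35: 4+4+5+6 = 19
The minimum is 14 hops' cost via N20 → N12 → N6 → N35.
So from N20 the first move is to N12.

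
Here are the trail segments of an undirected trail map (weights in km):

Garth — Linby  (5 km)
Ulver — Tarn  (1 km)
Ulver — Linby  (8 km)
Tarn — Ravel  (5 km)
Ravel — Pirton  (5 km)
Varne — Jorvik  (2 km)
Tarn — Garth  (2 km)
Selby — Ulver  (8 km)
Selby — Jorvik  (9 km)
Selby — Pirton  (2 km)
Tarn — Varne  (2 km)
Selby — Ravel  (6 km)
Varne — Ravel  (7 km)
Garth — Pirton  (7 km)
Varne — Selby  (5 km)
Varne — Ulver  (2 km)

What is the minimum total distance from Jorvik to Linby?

11 km

Shortest distances from Jorvik:
Jorvik: 0
Varne: 2  (via Jorvik)
Ulver: 4  (via Varne)
Tarn: 4  (via Varne)
Garth: 6  (via Tarn)
Selby: 7  (via Varne)
Ravel: 9  (via Varne)
Pirton: 9  (via Selby)
Linby: 11  (via Garth)
Shortest route: Jorvik → Varne → Tarn → Garth → Linby = 11 km.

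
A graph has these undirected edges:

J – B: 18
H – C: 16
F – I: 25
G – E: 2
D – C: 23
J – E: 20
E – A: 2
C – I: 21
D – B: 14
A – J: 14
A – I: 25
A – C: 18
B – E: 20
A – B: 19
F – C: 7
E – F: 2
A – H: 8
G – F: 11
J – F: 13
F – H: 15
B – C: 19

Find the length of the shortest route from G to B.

Shortest distances from G:
G: 0
E: 2  (via G)
A: 4  (via E)
F: 4  (via E)
C: 11  (via F)
H: 12  (via A)
J: 17  (via F)
B: 22  (via E)
Shortest route: G → E → B = 22.

22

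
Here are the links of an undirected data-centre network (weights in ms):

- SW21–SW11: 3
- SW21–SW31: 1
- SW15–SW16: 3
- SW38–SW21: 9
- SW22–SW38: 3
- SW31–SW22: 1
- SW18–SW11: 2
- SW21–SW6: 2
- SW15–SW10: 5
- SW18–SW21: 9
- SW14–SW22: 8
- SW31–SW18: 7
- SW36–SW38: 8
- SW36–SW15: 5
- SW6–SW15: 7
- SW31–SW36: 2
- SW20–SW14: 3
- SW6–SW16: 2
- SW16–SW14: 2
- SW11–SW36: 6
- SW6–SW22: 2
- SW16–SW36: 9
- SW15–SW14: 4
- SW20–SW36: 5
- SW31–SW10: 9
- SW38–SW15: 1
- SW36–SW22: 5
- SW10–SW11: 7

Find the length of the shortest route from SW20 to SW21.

Settle nodes by increasing distance from SW20:
SW20: 0
SW14: 3  (via SW20)
SW36: 5  (via SW20)
SW16: 5  (via SW14)
SW6: 7  (via SW16)
SW15: 7  (via SW14)
SW31: 7  (via SW36)
SW38: 8  (via SW15)
SW22: 8  (via SW31)
SW21: 8  (via SW31)
Shortest route: SW20 → SW36 → SW31 → SW21 = 8 ms.

8 ms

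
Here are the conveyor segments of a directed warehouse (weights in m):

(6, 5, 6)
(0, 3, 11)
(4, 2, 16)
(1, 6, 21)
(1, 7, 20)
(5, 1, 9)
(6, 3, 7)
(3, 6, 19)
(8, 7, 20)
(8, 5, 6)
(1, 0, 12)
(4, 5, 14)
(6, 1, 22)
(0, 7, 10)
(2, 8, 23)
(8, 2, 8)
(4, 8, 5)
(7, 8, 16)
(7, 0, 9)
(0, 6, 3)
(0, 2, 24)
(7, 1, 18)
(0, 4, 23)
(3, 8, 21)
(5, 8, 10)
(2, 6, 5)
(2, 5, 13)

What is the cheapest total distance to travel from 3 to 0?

46 m

Settle nodes by increasing distance from 3:
3: 0
6: 19  (via 3)
8: 21  (via 3)
5: 25  (via 6)
2: 29  (via 8)
1: 34  (via 5)
7: 41  (via 8)
0: 46  (via 1)
Shortest route: 3 → 6 → 5 → 1 → 0 = 46 m.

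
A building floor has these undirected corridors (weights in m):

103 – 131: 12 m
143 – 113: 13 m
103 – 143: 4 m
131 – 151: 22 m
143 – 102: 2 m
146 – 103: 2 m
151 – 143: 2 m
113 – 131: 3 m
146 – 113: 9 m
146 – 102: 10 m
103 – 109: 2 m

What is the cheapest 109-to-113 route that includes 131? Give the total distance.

Best 109 to 131: 109–103–131 costing 14
Best 131 to 113: 131–113 costing 3
Total via 131: 14 + 3 = 17 m.

17 m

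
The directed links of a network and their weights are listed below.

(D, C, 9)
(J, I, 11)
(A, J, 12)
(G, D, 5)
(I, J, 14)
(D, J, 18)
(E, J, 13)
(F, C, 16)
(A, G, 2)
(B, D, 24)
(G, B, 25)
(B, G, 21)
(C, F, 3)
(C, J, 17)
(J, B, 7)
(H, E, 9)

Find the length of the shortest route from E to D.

Running Dijkstra from E:
E: 0
J: 13  (via E)
B: 20  (via J)
I: 24  (via J)
G: 41  (via B)
D: 44  (via B)
Shortest route: E → J → B → D = 44.

44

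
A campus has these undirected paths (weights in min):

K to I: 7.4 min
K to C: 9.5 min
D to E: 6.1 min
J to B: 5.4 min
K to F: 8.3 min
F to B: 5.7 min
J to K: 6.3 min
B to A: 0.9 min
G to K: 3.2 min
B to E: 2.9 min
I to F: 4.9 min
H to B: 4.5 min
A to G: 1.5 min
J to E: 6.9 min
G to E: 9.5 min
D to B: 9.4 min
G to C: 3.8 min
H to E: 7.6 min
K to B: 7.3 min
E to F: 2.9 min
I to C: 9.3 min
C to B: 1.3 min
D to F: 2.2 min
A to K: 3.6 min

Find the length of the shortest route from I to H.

Enumerating some paths:
I → F → E → H: 4.9+2.9+7.6 = 15.4
I → F → E → B → H: 4.9+2.9+2.9+4.5 = 15.2
I → F → B → H: 4.9+5.7+4.5 = 15.1
The minimum is 15.1 min via I → F → B → H.

15.1 min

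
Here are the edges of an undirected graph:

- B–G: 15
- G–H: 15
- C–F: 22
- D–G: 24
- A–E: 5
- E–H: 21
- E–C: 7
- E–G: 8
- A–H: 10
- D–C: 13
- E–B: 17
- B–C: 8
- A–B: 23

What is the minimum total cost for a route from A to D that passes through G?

37

Best A to G: A–E–G costing 13
Shortest G→D: G–D = 24
Total via G: 13 + 24 = 37.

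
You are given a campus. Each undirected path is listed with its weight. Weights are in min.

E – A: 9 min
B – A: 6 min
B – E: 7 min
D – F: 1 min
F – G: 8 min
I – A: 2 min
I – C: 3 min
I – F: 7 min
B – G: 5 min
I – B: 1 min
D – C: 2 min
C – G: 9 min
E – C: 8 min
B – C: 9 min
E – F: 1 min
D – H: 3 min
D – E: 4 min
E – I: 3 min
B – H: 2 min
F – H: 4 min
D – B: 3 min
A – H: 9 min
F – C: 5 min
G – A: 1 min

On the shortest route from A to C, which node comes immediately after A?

I

Compare a few routes:
A–G–C: 1+9 = 10
A–I–B–D–C: 2+1+3+2 = 8
A–I–E–F–D–C: 2+3+1+1+2 = 9
A–I–C: 2+3 = 5
The minimum is 5 min via A–I–C.
So from A the first move is to I.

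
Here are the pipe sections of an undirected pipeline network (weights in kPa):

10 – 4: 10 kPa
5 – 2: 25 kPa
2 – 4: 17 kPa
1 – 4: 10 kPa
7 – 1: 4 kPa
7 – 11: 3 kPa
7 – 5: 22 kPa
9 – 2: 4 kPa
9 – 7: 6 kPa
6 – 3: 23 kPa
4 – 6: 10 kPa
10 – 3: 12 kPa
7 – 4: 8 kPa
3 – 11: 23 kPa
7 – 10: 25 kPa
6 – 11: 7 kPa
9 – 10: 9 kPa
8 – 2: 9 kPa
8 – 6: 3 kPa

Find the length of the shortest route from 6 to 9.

Shortest distances from 6:
6: 0
8: 3  (via 6)
11: 7  (via 6)
4: 10  (via 6)
7: 10  (via 11)
2: 12  (via 8)
1: 14  (via 7)
9: 16  (via 7)
Shortest route: 6–11–7–9 = 16 kPa.

16 kPa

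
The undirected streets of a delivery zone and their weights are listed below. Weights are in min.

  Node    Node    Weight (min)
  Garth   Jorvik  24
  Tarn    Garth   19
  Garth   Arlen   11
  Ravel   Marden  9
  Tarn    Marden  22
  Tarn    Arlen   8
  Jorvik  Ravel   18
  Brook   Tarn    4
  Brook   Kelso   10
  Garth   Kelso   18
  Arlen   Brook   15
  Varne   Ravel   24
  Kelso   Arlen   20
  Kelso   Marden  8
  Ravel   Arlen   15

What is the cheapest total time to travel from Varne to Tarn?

47 min

Compare a few routes:
Varne → Ravel → Marden → Kelso → Brook → Tarn: 24+9+8+10+4 = 55
Varne → Ravel → Arlen → Tarn: 24+15+8 = 47
Varne → Ravel → Marden → Tarn: 24+9+22 = 55
Varne → Ravel → Arlen → Brook → Tarn: 24+15+15+4 = 58
The minimum is 47 min via Varne → Ravel → Arlen → Tarn.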